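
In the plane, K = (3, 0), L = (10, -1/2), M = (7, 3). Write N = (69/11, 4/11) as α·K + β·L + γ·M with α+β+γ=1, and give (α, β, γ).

Signed area of the reference triangle: [KLM] = ½·(3·(-1/2−3) + 10·(3−0) + 7·(0−(-1/2))) = ½·(-21/2 + 30 + 7/2) = 23/2.
[NLM] = ½·((69/11)·(-1/2−3) + 10·(3−(4/11)) + 7·(4/11−(-1/2))) = ½·(-483/22 + 290/11 + 133/22) = 115/22, so the K-coordinate is (115/22)/(23/2) = 5/11.
[KNM] = ½·(3·(4/11−3) + (69/11)·(3−0) + 7·(0−(4/11))) = ½·(-87/11 + 207/11 − 28/11) = 46/11, so the L-coordinate is 4/11.
[KLN] = ½·(3·(-1/2−(4/11)) + 10·(4/11−0) + (69/11)·(0−(-1/2))) = ½·(-57/22 + 40/11 + 69/22) = 23/11, so the M-coordinate is 2/11.
Check: 5/11 + 4/11 + 2/11 = 1.

(5/11, 4/11, 2/11)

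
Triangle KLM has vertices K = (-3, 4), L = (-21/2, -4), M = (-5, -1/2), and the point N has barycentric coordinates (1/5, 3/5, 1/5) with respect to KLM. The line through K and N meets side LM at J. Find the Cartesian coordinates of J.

Line KN meets LM where the K-coordinate vanishes; zeroing N's K-weight and renormalizing leaves L, M-weights 3/5 : 1/5 → (3/4, 1/4).
So J = (3/4)·L + (1/4)·M = (-73/8, -25/8).

(-73/8, -25/8)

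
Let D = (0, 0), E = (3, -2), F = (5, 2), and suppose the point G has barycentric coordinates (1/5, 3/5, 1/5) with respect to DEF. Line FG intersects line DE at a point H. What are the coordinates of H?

(9/4, -3/2)

Line FG meets DE where the F-coordinate vanishes; zeroing G's F-weight and renormalizing leaves D, E-weights 1/5 : 3/5 → (1/4, 3/4).
So H = (1/4)·D + (3/4)·E = (9/4, -3/2).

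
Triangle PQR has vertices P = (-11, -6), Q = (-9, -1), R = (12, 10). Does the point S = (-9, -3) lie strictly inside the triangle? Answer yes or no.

yes

Barycentric coordinates of S: (42/83, 37/83, 4/83).
The three coordinates are positive, positive, positive; a point is interior exactly when all three are positive.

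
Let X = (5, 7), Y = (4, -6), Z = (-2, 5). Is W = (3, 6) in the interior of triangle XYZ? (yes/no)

yes

Barycentric coordinates of W: (61/89, 3/89, 25/89).
The three coordinates are positive, positive, positive; a point is interior exactly when all three are positive.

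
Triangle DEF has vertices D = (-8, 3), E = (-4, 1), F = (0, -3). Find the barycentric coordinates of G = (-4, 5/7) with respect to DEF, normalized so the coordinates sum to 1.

(1/7, 5/7, 1/7)

Signed area of the reference triangle: [DEF] = ½·((-8)·(1−(-3)) + (-4)·(-3−3) + 0·(3−1)) = ½·(-32 + 24 + 0) = -4.
[GEF] = ½·((-4)·(1−(-3)) + (-4)·(-3−(5/7)) + 0·(5/7−1)) = ½·(-16 + 104/7 + 0) = -4/7, so the D-coordinate is (-4/7)/(-4) = 1/7.
[DGF] = ½·((-8)·(5/7−(-3)) + (-4)·(-3−3) + 0·(3−(5/7))) = ½·(-208/7 + 24 + 0) = -20/7, so the E-coordinate is 5/7.
[DEG] = ½·((-8)·(1−(5/7)) + (-4)·(5/7−3) + (-4)·(3−1)) = ½·(-16/7 + 64/7 − 8) = -4/7, so the F-coordinate is 1/7.
Check: 1/7 + 5/7 + 1/7 = 1.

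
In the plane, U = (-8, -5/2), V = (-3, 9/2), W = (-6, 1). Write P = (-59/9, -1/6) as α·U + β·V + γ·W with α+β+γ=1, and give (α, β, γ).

(4/9, 1/9, 4/9)

Signed area of the reference triangle: [UVW] = ½·((-8)·(9/2−1) + (-3)·(1−(-5/2)) + (-6)·(-5/2−(9/2))) = ½·(-28 − 21/2 + 42) = 7/4.
[PVW] = ½·((-59/9)·(9/2−1) + (-3)·(1−(-1/6)) + (-6)·(-1/6−(9/2))) = ½·(-413/18 − 7/2 + 28) = 7/9, so the U-coordinate is (7/9)/(7/4) = 4/9.
[UPW] = ½·((-8)·(-1/6−1) + (-59/9)·(1−(-5/2)) + (-6)·(-5/2−(-1/6))) = ½·(28/3 − 413/18 + 14) = 7/36, so the V-coordinate is 1/9.
[UVP] = ½·((-8)·(9/2−(-1/6)) + (-3)·(-1/6−(-5/2)) + (-59/9)·(-5/2−(9/2))) = ½·(-112/3 − 7 + 413/9) = 7/9, so the W-coordinate is 4/9.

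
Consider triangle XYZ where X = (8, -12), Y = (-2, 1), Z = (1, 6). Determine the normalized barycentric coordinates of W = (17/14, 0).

Signed area of the reference triangle: [XYZ] = ½·(8·(1−6) + (-2)·(6−(-12)) + 1·(-12−1)) = ½·(-40 − 36 − 13) = -89/2.
[WYZ] = ½·((17/14)·(1−6) + (-2)·(6−0) + 1·(0−1)) = ½·(-85/14 − 12 − 1) = -267/28, so the X-coordinate is (-267/28)/(-89/2) = 3/14.
[XWZ] = ½·(8·(0−6) + (17/14)·(6−(-12)) + 1·(-12−0)) = ½·(-48 + 153/7 − 12) = -267/14, so the Y-coordinate is 3/7.
[XYW] = ½·(8·(1−0) + (-2)·(0−(-12)) + (17/14)·(-12−1)) = ½·(8 − 24 − 221/14) = -445/28, so the Z-coordinate is 5/14.
Check: 3/14 + 3/7 + 5/14 = 1.

(3/14, 3/7, 5/14)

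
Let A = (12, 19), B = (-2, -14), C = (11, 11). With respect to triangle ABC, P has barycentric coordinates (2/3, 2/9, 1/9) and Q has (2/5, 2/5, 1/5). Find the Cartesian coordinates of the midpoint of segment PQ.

(337/45, 337/45)

Barycentric coordinates of the midpoint are the average: (8/15, 14/45, 7/45).
Converting: (8/15)·A + (14/45)·B + (7/45)·C = (337/45, 337/45).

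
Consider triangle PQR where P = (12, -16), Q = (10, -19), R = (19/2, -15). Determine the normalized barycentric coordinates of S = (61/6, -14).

Signed area of the reference triangle: [PQR] = ½·(12·(-19−(-15)) + 10·(-15−(-16)) + (19/2)·(-16−(-19))) = ½·(-48 + 10 + 57/2) = -19/4.
[SQR] = ½·((61/6)·(-19−(-15)) + 10·(-15−(-14)) + (19/2)·(-14−(-19))) = ½·(-122/3 − 10 + 95/2) = -19/12, so the P-coordinate is (-19/12)/(-19/4) = 1/3.
[PSR] = ½·(12·(-14−(-15)) + (61/6)·(-15−(-16)) + (19/2)·(-16−(-14))) = ½·(12 + 61/6 − 19) = 19/12, so the Q-coordinate is -1/3.
[PQS] = ½·(12·(-19−(-14)) + 10·(-14−(-16)) + (61/6)·(-16−(-19))) = ½·(-60 + 20 + 61/2) = -19/4, so the R-coordinate is 1.

(1/3, -1/3, 1)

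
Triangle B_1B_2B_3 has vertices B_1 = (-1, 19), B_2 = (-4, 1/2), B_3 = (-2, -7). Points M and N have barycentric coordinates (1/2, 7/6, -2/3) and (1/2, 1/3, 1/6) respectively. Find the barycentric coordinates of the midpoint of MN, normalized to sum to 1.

Since both coordinate triples sum to 1, the midpoint's barycentrics are the componentwise average.
(1/2+1/2)/2 = 1/2; similarly 3/4 and -1/4.

(1/2, 3/4, -1/4)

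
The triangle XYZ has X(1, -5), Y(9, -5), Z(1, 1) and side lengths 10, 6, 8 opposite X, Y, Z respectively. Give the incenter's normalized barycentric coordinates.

The incenter has barycentric coordinates proportional to the opposite side lengths: (10 : 6 : 8).
Normalizing by 10+6+8 = 24 gives (5/12, 1/4, 1/3).

(5/12, 1/4, 1/3)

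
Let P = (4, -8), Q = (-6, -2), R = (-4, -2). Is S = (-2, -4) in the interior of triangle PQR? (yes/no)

yes

Barycentric coordinates of S: (1/3, 1/3, 1/3).
The three coordinates are positive, positive, positive; a point is interior exactly when all three are positive.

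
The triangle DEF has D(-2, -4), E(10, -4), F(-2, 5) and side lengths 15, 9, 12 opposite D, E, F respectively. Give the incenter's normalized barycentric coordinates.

The incenter has barycentric coordinates proportional to the opposite side lengths: (15 : 9 : 12).
Normalizing by 15+9+12 = 36 gives (5/12, 1/4, 1/3).

(5/12, 1/4, 1/3)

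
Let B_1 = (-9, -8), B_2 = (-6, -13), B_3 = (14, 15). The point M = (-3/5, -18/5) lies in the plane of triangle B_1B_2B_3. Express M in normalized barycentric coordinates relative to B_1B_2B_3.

Signed area of the reference triangle: [B_1B_2B_3] = ½·((-9)·(-13−15) + (-6)·(15−(-8)) + 14·(-8−(-13))) = ½·(252 − 138 + 70) = 92.
[MB_2B_3] = ½·((-3/5)·(-13−15) + (-6)·(15−(-18/5)) + 14·(-18/5−(-13))) = ½·(84/5 − 558/5 + 658/5) = 92/5, so the B_1-coordinate is (92/5)/92 = 1/5.
[B_1MB_3] = ½·((-9)·(-18/5−15) + (-3/5)·(15−(-8)) + 14·(-8−(-18/5))) = ½·(837/5 − 69/5 − 308/5) = 46, so the B_2-coordinate is 1/2.
[B_1B_2M] = ½·((-9)·(-13−(-18/5)) + (-6)·(-18/5−(-8)) + (-3/5)·(-8−(-13))) = ½·(423/5 − 132/5 − 3) = 138/5, so the B_3-coordinate is 3/10.

(1/5, 1/2, 3/10)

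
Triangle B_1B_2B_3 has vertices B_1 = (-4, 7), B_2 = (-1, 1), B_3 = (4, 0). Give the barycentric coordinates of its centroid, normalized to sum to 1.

(1/3, 1/3, 1/3)

The centroid is the average of the vertices, so each weight is 1/3.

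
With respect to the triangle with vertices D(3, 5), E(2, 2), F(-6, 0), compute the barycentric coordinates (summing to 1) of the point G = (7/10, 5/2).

Signed area of the reference triangle: [DEF] = ½·(3·(2−0) + 2·(0−5) + (-6)·(5−2)) = ½·(6 − 10 − 18) = -11.
[GEF] = ½·((7/10)·(2−0) + 2·(0−(5/2)) + (-6)·(5/2−2)) = ½·(7/5 − 5 − 3) = -33/10, so the D-coordinate is (-33/10)/(-11) = 3/10.
[DGF] = ½·(3·(5/2−0) + (7/10)·(0−5) + (-6)·(5−(5/2))) = ½·(15/2 − 7/2 − 15) = -11/2, so the E-coordinate is 1/2.
[DEG] = ½·(3·(2−(5/2)) + 2·(5/2−5) + (7/10)·(5−2)) = ½·(-3/2 − 5 + 21/10) = -11/5, so the F-coordinate is 1/5.
Check: 3/10 + 1/2 + 1/5 = 1.

(3/10, 1/2, 1/5)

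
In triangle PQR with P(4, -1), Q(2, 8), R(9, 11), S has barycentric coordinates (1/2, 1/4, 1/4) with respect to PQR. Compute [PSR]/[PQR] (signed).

1/4

The signed ratio [PSR]/[PQR] equals the barycentric coordinate of S at vertex Q, which is 1/4.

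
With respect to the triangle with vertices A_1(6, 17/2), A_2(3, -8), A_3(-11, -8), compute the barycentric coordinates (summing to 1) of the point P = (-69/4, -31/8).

(1/4, -3/4, 3/2)

Signed area of the reference triangle: [A_1A_2A_3] = ½·(6·(-8−(-8)) + 3·(-8−(17/2)) + (-11)·(17/2−(-8))) = ½·(0 − 99/2 − 363/2) = -231/2.
[PA_2A_3] = ½·((-69/4)·(-8−(-8)) + 3·(-8−(-31/8)) + (-11)·(-31/8−(-8))) = ½·(0 − 99/8 − 363/8) = -231/8, so the A_1-coordinate is (-231/8)/(-231/2) = 1/4.
[A_1PA_3] = ½·(6·(-31/8−(-8)) + (-69/4)·(-8−(17/2)) + (-11)·(17/2−(-31/8))) = ½·(99/4 + 2277/8 − 1089/8) = 693/8, so the A_2-coordinate is -3/4.
[A_1A_2P] = ½·(6·(-8−(-31/8)) + 3·(-31/8−(17/2)) + (-69/4)·(17/2−(-8))) = ½·(-99/4 − 297/8 − 2277/8) = -693/4, so the A_3-coordinate is 3/2.
Check: 1/4 − 3/4 + 3/2 = 1.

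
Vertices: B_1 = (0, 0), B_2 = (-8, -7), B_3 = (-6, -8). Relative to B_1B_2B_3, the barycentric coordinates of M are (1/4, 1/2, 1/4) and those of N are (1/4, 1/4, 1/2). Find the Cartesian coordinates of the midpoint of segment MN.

(-21/4, -45/8)

Barycentric coordinates of the midpoint are the average: (1/4, 3/8, 3/8).
Converting: (1/4)·B_1 + (3/8)·B_2 + (3/8)·B_3 = (-21/4, -45/8).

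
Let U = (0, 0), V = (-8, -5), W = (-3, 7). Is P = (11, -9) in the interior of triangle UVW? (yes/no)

no

Barycentric coordinates of P: (248/71, -50/71, -127/71).
The three coordinates are positive, negative, negative; a point is interior exactly when all three are positive.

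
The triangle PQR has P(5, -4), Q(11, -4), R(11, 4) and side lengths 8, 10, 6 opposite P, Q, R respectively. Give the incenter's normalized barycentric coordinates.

(1/3, 5/12, 1/4)

The incenter has barycentric coordinates proportional to the opposite side lengths: (8 : 10 : 6).
Normalizing by 8+10+6 = 24 gives (1/3, 5/12, 1/4).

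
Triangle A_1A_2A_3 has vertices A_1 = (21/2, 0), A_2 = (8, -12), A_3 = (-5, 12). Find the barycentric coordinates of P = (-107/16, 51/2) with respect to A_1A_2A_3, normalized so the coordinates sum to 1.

(5/8, -7/8, 5/4)

Signed area of the reference triangle: [A_1A_2A_3] = ½·((21/2)·(-12−12) + 8·(12−0) + (-5)·(0−(-12))) = ½·(-252 + 96 − 60) = -108.
[PA_2A_3] = ½·((-107/16)·(-12−12) + 8·(12−(51/2)) + (-5)·(51/2−(-12))) = ½·(321/2 − 108 − 375/2) = -135/2, so the A_1-coordinate is (-135/2)/(-108) = 5/8.
[A_1PA_3] = ½·((21/2)·(51/2−12) + (-107/16)·(12−0) + (-5)·(0−(51/2))) = ½·(567/4 − 321/4 + 255/2) = 189/2, so the A_2-coordinate is -7/8.
[A_1A_2P] = ½·((21/2)·(-12−(51/2)) + 8·(51/2−0) + (-107/16)·(0−(-12))) = ½·(-1575/4 + 204 − 321/4) = -135, so the A_3-coordinate is 5/4.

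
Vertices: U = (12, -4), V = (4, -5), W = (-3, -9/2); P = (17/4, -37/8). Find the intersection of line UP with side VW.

Barycentric coordinates of P with respect to UVW: (1/4, 1/2, 1/4).
On side VW the U-coordinate is zero; dropping P's U-weight 1/4 and renormalizing the remaining 1/2 : 1/4 gives weights 2/3, 1/3 on V, W.
Q = (2/3)·(4, -5) + (1/3)·(-3, -9/2) = (5/3, -29/6).

(5/3, -29/6)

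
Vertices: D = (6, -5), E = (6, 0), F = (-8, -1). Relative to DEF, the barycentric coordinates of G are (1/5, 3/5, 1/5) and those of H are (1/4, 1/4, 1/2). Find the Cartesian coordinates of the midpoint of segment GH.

(11/10, -59/40)

Barycentric coordinates of the midpoint are the average: (9/40, 17/40, 7/20).
Converting: (9/40)·D + (17/40)·E + (7/20)·F = (11/10, -59/40).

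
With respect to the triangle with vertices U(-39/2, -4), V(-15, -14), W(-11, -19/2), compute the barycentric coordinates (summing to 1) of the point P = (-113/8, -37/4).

Signed area of the reference triangle: [UVW] = ½·((-39/2)·(-14−(-19/2)) + (-15)·(-19/2−(-4)) + (-11)·(-4−(-14))) = ½·(351/4 + 165/2 − 110) = 241/8.
[PVW] = ½·((-113/8)·(-14−(-19/2)) + (-15)·(-19/2−(-37/4)) + (-11)·(-37/4−(-14))) = ½·(1017/16 + 15/4 − 209/4) = 241/32, so the U-coordinate is (241/32)/(241/8) = 1/4.
[UPW] = ½·((-39/2)·(-37/4−(-19/2)) + (-113/8)·(-19/2−(-4)) + (-11)·(-4−(-37/4))) = ½·(-39/8 + 1243/16 − 231/4) = 241/32, so the V-coordinate is 1/4.
[UVP] = ½·((-39/2)·(-14−(-37/4)) + (-15)·(-37/4−(-4)) + (-113/8)·(-4−(-14))) = ½·(741/8 + 315/4 − 565/4) = 241/16, so the W-coordinate is 1/2.

(1/4, 1/4, 1/2)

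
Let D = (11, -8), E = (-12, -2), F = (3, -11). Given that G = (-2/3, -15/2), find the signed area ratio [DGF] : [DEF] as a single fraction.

[DEF] = ½·(11·(-2−(-11)) + (-12)·(-11−(-8)) + 3·(-8−(-2))) = ½·(99 + 36 − 18) = 117/2.
[DGF] = ½·(11·(-15/2−(-11)) + (-2/3)·(-11−(-8)) + 3·(-8−(-15/2))) = ½·(77/2 + 2 − 3/2) = 39/2, so the ratio is (39/2)/(117/2) = 1/3.

1/3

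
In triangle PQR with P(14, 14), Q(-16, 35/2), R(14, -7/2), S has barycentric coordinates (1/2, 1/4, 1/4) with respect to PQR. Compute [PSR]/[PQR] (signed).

1/4

The signed ratio [PSR]/[PQR] equals the barycentric coordinate of S at vertex Q, which is 1/4.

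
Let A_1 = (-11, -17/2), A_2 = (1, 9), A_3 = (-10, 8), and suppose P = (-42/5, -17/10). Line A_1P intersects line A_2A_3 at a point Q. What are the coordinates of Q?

(-9/2, 17/2)

Barycentric coordinates of P with respect to A_1A_2A_3: (3/5, 1/5, 1/5).
On side A_2A_3 the A_1-coordinate is zero; dropping P's A_1-weight 3/5 and renormalizing the remaining 1/5 : 1/5 gives weights 1/2, 1/2 on A_2, A_3.
Q = (1/2)·(1, 9) + (1/2)·(-10, 8) = (-9/2, 17/2).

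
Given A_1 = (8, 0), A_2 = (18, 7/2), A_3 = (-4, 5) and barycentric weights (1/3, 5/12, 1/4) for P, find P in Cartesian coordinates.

(55/6, 65/24)

P = (1/3)·A_1 + (5/12)·A_2 + (1/4)·A_3.
x-coordinate: (1/3)·8 + (5/12)·18 + (1/4)·(-4) = 55/6.
y-coordinate: (1/3)·0 + (5/12)·(7/2) + (1/4)·5 = 65/24.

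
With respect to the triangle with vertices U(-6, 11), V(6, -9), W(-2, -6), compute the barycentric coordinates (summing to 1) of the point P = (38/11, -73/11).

Signed area of the reference triangle: [UVW] = ½·((-6)·(-9−(-6)) + 6·(-6−11) + (-2)·(11−(-9))) = ½·(18 − 102 − 40) = -62.
[PVW] = ½·((38/11)·(-9−(-6)) + 6·(-6−(-73/11)) + (-2)·(-73/11−(-9))) = ½·(-114/11 + 42/11 − 52/11) = -62/11, so the U-coordinate is (-62/11)/(-62) = 1/11.
[UPW] = ½·((-6)·(-73/11−(-6)) + (38/11)·(-6−11) + (-2)·(11−(-73/11))) = ½·(42/11 − 646/11 − 388/11) = -496/11, so the V-coordinate is 8/11.
[UVP] = ½·((-6)·(-9−(-73/11)) + 6·(-73/11−11) + (38/11)·(11−(-9))) = ½·(156/11 − 1164/11 + 760/11) = -124/11, so the W-coordinate is 2/11.

(1/11, 8/11, 2/11)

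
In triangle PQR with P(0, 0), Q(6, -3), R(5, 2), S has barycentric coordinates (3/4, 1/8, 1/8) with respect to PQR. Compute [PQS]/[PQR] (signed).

1/8

The signed ratio [PQS]/[PQR] equals the barycentric coordinate of S at vertex R, which is 1/8.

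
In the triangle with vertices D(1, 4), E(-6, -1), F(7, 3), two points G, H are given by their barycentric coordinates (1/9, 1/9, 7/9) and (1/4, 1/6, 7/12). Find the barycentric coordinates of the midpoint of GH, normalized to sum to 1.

Since both coordinate triples sum to 1, the midpoint's barycentrics are the componentwise average.
(1/9+1/4)/2 = 13/72; similarly 5/36 and 49/72.

(13/72, 5/36, 49/72)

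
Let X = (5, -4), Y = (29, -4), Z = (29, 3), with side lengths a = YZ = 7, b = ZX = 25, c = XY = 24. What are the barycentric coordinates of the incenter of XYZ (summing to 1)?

(1/8, 25/56, 3/7)

The incenter has barycentric coordinates proportional to the opposite side lengths: (7 : 25 : 24).
Normalizing by 7+25+24 = 56 gives (1/8, 25/56, 3/7).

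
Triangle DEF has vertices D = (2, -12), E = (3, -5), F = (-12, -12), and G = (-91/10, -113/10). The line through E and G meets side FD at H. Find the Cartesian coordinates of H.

(-94/9, -12)

Barycentric coordinates of G with respect to DEF: (1/10, 1/10, 4/5).
On side FD the E-coordinate is zero; dropping G's E-weight 1/10 and renormalizing the remaining 4/5 : 1/10 gives weights 8/9, 1/9 on F, D.
H = (8/9)·(-12, -12) + (1/9)·(2, -12) = (-94/9, -12).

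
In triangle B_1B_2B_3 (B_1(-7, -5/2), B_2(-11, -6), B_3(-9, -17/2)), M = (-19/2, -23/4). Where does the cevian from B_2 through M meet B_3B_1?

Barycentric coordinates of M with respect to B_1B_2B_3: (1/4, 1/2, 1/4).
On side B_3B_1 the B_2-coordinate is zero; dropping M's B_2-weight 1/2 and renormalizing the remaining 1/4 : 1/4 gives weights 1/2, 1/2 on B_3, B_1.
N = (1/2)·(-9, -17/2) + (1/2)·(-7, -5/2) = (-8, -11/2).

(-8, -11/2)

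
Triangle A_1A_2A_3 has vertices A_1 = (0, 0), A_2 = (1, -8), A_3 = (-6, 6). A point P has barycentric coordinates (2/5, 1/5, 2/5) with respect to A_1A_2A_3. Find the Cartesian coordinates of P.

(-11/5, 4/5)

P = (2/5)·A_1 + (1/5)·A_2 + (2/5)·A_3.
x-coordinate: (2/5)·0 + (1/5)·1 + (2/5)·(-6) = -11/5.
y-coordinate: (2/5)·0 + (1/5)·(-8) + (2/5)·6 = 4/5.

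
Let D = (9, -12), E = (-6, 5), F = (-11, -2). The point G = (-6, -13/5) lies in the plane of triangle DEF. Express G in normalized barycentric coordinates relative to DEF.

(1/5, 1/5, 3/5)

Signed area of the reference triangle: [DEF] = ½·(9·(5−(-2)) + (-6)·(-2−(-12)) + (-11)·(-12−5)) = ½·(63 − 60 + 187) = 95.
[GEF] = ½·((-6)·(5−(-2)) + (-6)·(-2−(-13/5)) + (-11)·(-13/5−5)) = ½·(-42 − 18/5 + 418/5) = 19, so the D-coordinate is 19/95 = 1/5.
[DGF] = ½·(9·(-13/5−(-2)) + (-6)·(-2−(-12)) + (-11)·(-12−(-13/5))) = ½·(-27/5 − 60 + 517/5) = 19, so the E-coordinate is 1/5.
[DEG] = ½·(9·(5−(-13/5)) + (-6)·(-13/5−(-12)) + (-6)·(-12−5)) = ½·(342/5 − 282/5 + 102) = 57, so the F-coordinate is 3/5.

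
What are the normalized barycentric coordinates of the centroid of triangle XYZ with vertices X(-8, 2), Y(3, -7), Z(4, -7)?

The centroid is the average of the vertices, so each weight is 1/3.

(1/3, 1/3, 1/3)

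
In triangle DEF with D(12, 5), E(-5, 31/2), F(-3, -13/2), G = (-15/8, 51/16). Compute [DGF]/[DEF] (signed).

3/8

[DEF] = ½·(12·(31/2−(-13/2)) + (-5)·(-13/2−5) + (-3)·(5−(31/2))) = ½·(264 + 115/2 + 63/2) = 353/2.
[DGF] = ½·(12·(51/16−(-13/2)) + (-15/8)·(-13/2−5) + (-3)·(5−(51/16))) = ½·(465/4 + 345/16 − 87/16) = 1059/16, so the ratio is (1059/16)/(353/2) = 3/8.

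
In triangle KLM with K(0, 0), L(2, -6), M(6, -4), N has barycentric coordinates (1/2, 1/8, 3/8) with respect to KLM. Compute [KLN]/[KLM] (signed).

3/8

The signed ratio [KLN]/[KLM] equals the barycentric coordinate of N at vertex M, which is 3/8.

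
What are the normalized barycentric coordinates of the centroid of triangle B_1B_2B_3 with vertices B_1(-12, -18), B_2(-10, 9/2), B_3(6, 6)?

The centroid is the average of the vertices, so each weight is 1/3.

(1/3, 1/3, 1/3)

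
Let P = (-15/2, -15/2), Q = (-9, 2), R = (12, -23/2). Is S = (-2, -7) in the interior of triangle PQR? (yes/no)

yes

Barycentric coordinates of S: (126/239, 127/717, 212/717).
The three coordinates are positive, positive, positive; a point is interior exactly when all three are positive.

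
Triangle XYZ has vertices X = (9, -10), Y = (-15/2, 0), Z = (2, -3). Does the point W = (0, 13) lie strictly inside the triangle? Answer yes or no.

no

Barycentric coordinates of W: (-292/91, -28/13, 579/91).
The three coordinates are negative, negative, positive; a point is interior exactly when all three are positive.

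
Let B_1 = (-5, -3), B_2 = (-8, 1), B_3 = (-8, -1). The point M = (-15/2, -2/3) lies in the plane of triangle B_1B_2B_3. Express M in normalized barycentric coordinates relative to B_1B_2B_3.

(1/6, 1/3, 1/2)

Signed area of the reference triangle: [B_1B_2B_3] = ½·((-5)·(1−(-1)) + (-8)·(-1−(-3)) + (-8)·(-3−1)) = ½·(-10 − 16 + 32) = 3.
[MB_2B_3] = ½·((-15/2)·(1−(-1)) + (-8)·(-1−(-2/3)) + (-8)·(-2/3−1)) = ½·(-15 + 8/3 + 40/3) = 1/2, so the B_1-coordinate is (1/2)/3 = 1/6.
[B_1MB_3] = ½·((-5)·(-2/3−(-1)) + (-15/2)·(-1−(-3)) + (-8)·(-3−(-2/3))) = ½·(-5/3 − 15 + 56/3) = 1, so the B_2-coordinate is 1/3.
[B_1B_2M] = ½·((-5)·(1−(-2/3)) + (-8)·(-2/3−(-3)) + (-15/2)·(-3−1)) = ½·(-25/3 − 56/3 + 30) = 3/2, so the B_3-coordinate is 1/2.
Check: 1/6 + 1/3 + 1/2 = 1.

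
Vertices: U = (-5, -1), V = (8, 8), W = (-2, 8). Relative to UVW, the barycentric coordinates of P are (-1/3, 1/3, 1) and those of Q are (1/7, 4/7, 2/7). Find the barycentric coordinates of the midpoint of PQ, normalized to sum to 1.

Since both coordinate triples sum to 1, the midpoint's barycentrics are the componentwise average.
(-1/3+1/7)/2 = -2/21; similarly 19/42 and 9/14.

(-2/21, 19/42, 9/14)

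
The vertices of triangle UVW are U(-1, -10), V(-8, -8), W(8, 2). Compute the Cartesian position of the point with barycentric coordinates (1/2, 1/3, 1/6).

(-11/6, -22/3)

P = (1/2)·U + (1/3)·V + (1/6)·W.
x-coordinate: (1/2)·(-1) + (1/3)·(-8) + (1/6)·8 = -11/6.
y-coordinate: (1/2)·(-10) + (1/3)·(-8) + (1/6)·2 = -22/3.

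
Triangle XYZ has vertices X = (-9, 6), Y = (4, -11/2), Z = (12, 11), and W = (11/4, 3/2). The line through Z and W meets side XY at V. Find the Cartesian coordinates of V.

Barycentric coordinates of W with respect to XYZ: (1/4, 1/2, 1/4).
On side XY the Z-coordinate is zero; dropping W's Z-weight 1/4 and renormalizing the remaining 1/4 : 1/2 gives weights 1/3, 2/3 on X, Y.
V = (1/3)·(-9, 6) + (2/3)·(4, -11/2) = (-1/3, -5/3).

(-1/3, -5/3)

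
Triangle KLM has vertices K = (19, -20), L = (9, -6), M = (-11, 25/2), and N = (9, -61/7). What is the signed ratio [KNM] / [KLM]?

[KLM] = ½·(19·(-6−(25/2)) + 9·(25/2−(-20)) + (-11)·(-20−(-6))) = ½·(-703/2 + 585/2 + 154) = 95/2.
[KNM] = ½·(19·(-61/7−(25/2)) + 9·(25/2−(-20)) + (-11)·(-20−(-61/7))) = ½·(-5643/14 + 585/2 + 869/7) = 95/14, so the ratio is (95/14)/(95/2) = 1/7.

1/7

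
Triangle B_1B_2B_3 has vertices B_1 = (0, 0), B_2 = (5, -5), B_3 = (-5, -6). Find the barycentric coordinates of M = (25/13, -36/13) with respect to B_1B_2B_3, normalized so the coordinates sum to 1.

Signed area of the reference triangle: [B_1B_2B_3] = ½·(0·(-5−(-6)) + 5·(-6−0) + (-5)·(0−(-5))) = ½·(0 − 30 − 25) = -55/2.
[MB_2B_3] = ½·((25/13)·(-5−(-6)) + 5·(-6−(-36/13)) + (-5)·(-36/13−(-5))) = ½·(25/13 − 210/13 − 145/13) = -165/13, so the B_1-coordinate is (-165/13)/(-55/2) = 6/13.
[B_1MB_3] = ½·(0·(-36/13−(-6)) + (25/13)·(-6−0) + (-5)·(0−(-36/13))) = ½·(0 − 150/13 − 180/13) = -165/13, so the B_2-coordinate is 6/13.
[B_1B_2M] = ½·(0·(-5−(-36/13)) + 5·(-36/13−0) + (25/13)·(0−(-5))) = ½·(0 − 180/13 + 125/13) = -55/26, so the B_3-coordinate is 1/13.

(6/13, 6/13, 1/13)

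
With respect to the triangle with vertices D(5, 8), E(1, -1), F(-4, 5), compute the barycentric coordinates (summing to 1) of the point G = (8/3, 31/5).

Signed area of the reference triangle: [DEF] = ½·(5·(-1−5) + 1·(5−8) + (-4)·(8−(-1))) = ½·(-30 − 3 − 36) = -69/2.
[GEF] = ½·((8/3)·(-1−5) + 1·(5−(31/5)) + (-4)·(31/5−(-1))) = ½·(-16 − 6/5 − 144/5) = -23, so the D-coordinate is (-23)/(-69/2) = 2/3.
[DGF] = ½·(5·(31/5−5) + (8/3)·(5−8) + (-4)·(8−(31/5))) = ½·(6 − 8 − 36/5) = -23/5, so the E-coordinate is 2/15.
[DEG] = ½·(5·(-1−(31/5)) + 1·(31/5−8) + (8/3)·(8−(-1))) = ½·(-36 − 9/5 + 24) = -69/10, so the F-coordinate is 1/5.

(2/3, 2/15, 1/5)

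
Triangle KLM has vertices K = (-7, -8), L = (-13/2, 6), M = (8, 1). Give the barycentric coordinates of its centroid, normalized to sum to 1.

(1/3, 1/3, 1/3)

The centroid is the average of the vertices, so each weight is 1/3.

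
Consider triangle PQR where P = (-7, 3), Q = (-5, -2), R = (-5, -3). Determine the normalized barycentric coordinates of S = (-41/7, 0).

(3/7, 3/7, 1/7)

Signed area of the reference triangle: [PQR] = ½·((-7)·(-2−(-3)) + (-5)·(-3−3) + (-5)·(3−(-2))) = ½·(-7 + 30 − 25) = -1.
[SQR] = ½·((-41/7)·(-2−(-3)) + (-5)·(-3−0) + (-5)·(0−(-2))) = ½·(-41/7 + 15 − 10) = -3/7, so the P-coordinate is (-3/7)/(-1) = 3/7.
[PSR] = ½·((-7)·(0−(-3)) + (-41/7)·(-3−3) + (-5)·(3−0)) = ½·(-21 + 246/7 − 15) = -3/7, so the Q-coordinate is 3/7.
[PQS] = ½·((-7)·(-2−0) + (-5)·(0−3) + (-41/7)·(3−(-2))) = ½·(14 + 15 − 205/7) = -1/7, so the R-coordinate is 1/7.
Check: 3/7 + 3/7 + 1/7 = 1.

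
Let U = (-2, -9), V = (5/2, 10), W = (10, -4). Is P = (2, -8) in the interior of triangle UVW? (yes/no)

Barycentric coordinates of P: (284/411, -16/411, 143/411).
The three coordinates are positive, negative, positive; a point is interior exactly when all three are positive.

no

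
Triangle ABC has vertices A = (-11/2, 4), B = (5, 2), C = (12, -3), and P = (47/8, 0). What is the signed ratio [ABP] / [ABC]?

[ABC] = ½·((-11/2)·(2−(-3)) + 5·(-3−4) + 12·(4−2)) = ½·(-55/2 − 35 + 24) = -77/4.
[ABP] = ½·((-11/2)·(2−0) + 5·(0−4) + (47/8)·(4−2)) = ½·(-11 − 20 + 47/4) = -77/8, so the ratio is (-77/8)/(-77/4) = 1/2.

1/2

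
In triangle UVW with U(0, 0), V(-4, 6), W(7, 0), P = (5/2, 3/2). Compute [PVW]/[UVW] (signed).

1/4

[UVW] = ½·(0·(6−0) + (-4)·(0−0) + 7·(0−6)) = ½·(0 + 0 − 42) = -21.
[PVW] = ½·((5/2)·(6−0) + (-4)·(0−(3/2)) + 7·(3/2−6)) = ½·(15 + 6 − 63/2) = -21/4, so the ratio is (-21/4)/(-21) = 1/4.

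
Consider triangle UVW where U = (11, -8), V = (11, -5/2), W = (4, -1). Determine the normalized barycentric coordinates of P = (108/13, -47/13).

Signed area of the reference triangle: [UVW] = ½·(11·(-5/2−(-1)) + 11·(-1−(-8)) + 4·(-8−(-5/2))) = ½·(-33/2 + 77 − 22) = 77/4.
[PVW] = ½·((108/13)·(-5/2−(-1)) + 11·(-1−(-47/13)) + 4·(-47/13−(-5/2))) = ½·(-162/13 + 374/13 − 58/13) = 77/13, so the U-coordinate is (77/13)/(77/4) = 4/13.
[UPW] = ½·(11·(-47/13−(-1)) + (108/13)·(-1−(-8)) + 4·(-8−(-47/13))) = ½·(-374/13 + 756/13 − 228/13) = 77/13, so the V-coordinate is 4/13.
[UVP] = ½·(11·(-5/2−(-47/13)) + 11·(-47/13−(-8)) + (108/13)·(-8−(-5/2))) = ½·(319/26 + 627/13 − 594/13) = 385/52, so the W-coordinate is 5/13.

(4/13, 4/13, 5/13)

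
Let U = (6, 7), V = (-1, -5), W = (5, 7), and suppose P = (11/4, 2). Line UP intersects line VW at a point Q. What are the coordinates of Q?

Barycentric coordinates of P with respect to UVW: (1/4, 5/12, 1/3).
On side VW the U-coordinate is zero; dropping P's U-weight 1/4 and renormalizing the remaining 5/12 : 1/3 gives weights 5/9, 4/9 on V, W.
Q = (5/9)·(-1, -5) + (4/9)·(5, 7) = (5/3, 1/3).

(5/3, 1/3)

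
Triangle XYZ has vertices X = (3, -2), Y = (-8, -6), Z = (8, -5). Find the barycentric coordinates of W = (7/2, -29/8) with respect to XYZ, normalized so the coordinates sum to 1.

Signed area of the reference triangle: [XYZ] = ½·(3·(-6−(-5)) + (-8)·(-5−(-2)) + 8·(-2−(-6))) = ½·(-3 + 24 + 32) = 53/2.
[WYZ] = ½·((7/2)·(-6−(-5)) + (-8)·(-5−(-29/8)) + 8·(-29/8−(-6))) = ½·(-7/2 + 11 + 19) = 53/4, so the X-coordinate is (53/4)/(53/2) = 1/2.
[XWZ] = ½·(3·(-29/8−(-5)) + (7/2)·(-5−(-2)) + 8·(-2−(-29/8))) = ½·(33/8 − 21/2 + 13) = 53/16, so the Y-coordinate is 1/8.
[XYW] = ½·(3·(-6−(-29/8)) + (-8)·(-29/8−(-2)) + (7/2)·(-2−(-6))) = ½·(-57/8 + 13 + 14) = 159/16, so the Z-coordinate is 3/8.

(1/2, 1/8, 3/8)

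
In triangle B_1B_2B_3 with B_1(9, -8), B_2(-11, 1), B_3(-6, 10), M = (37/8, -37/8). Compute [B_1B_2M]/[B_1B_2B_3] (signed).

[B_1B_2B_3] = ½·(9·(1−10) + (-11)·(10−(-8)) + (-6)·(-8−1)) = ½·(-81 − 198 + 54) = -225/2.
[B_1B_2M] = ½·(9·(1−(-37/8)) + (-11)·(-37/8−(-8)) + (37/8)·(-8−1)) = ½·(405/8 − 297/8 − 333/8) = -225/16, so the ratio is (-225/16)/(-225/2) = 1/8.

1/8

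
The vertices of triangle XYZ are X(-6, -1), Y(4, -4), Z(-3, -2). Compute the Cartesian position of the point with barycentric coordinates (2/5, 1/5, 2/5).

W = (2/5)·X + (1/5)·Y + (2/5)·Z.
x-coordinate: (2/5)·(-6) + (1/5)·4 + (2/5)·(-3) = -14/5.
y-coordinate: (2/5)·(-1) + (1/5)·(-4) + (2/5)·(-2) = -2.

(-14/5, -2)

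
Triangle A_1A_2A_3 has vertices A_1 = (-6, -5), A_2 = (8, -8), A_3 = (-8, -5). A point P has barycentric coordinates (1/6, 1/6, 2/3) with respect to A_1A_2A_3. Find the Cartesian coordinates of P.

P = (1/6)·A_1 + (1/6)·A_2 + (2/3)·A_3.
x-coordinate: (1/6)·(-6) + (1/6)·8 + (2/3)·(-8) = -5.
y-coordinate: (1/6)·(-5) + (1/6)·(-8) + (2/3)·(-5) = -11/2.

(-5, -11/2)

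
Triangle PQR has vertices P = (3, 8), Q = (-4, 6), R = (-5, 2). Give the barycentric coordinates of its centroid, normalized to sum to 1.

The centroid is the average of the vertices, so each weight is 1/3.

(1/3, 1/3, 1/3)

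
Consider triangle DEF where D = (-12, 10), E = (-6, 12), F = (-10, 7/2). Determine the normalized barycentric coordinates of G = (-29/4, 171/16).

(1/8, 3/4, 1/8)

Signed area of the reference triangle: [DEF] = ½·((-12)·(12−(7/2)) + (-6)·(7/2−10) + (-10)·(10−12)) = ½·(-102 + 39 + 20) = -43/2.
[GEF] = ½·((-29/4)·(12−(7/2)) + (-6)·(7/2−(171/16)) + (-10)·(171/16−12)) = ½·(-493/8 + 345/8 + 105/8) = -43/16, so the D-coordinate is (-43/16)/(-43/2) = 1/8.
[DGF] = ½·((-12)·(171/16−(7/2)) + (-29/4)·(7/2−10) + (-10)·(10−(171/16))) = ½·(-345/4 + 377/8 + 55/8) = -129/8, so the E-coordinate is 3/4.
[DEG] = ½·((-12)·(12−(171/16)) + (-6)·(171/16−10) + (-29/4)·(10−12)) = ½·(-63/4 − 33/8 + 29/2) = -43/16, so the F-coordinate is 1/8.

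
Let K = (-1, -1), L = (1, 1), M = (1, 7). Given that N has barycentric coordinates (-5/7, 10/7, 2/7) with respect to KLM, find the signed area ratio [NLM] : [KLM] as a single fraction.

The signed ratio [NLM]/[KLM] equals the barycentric coordinate of N at vertex K, which is -5/7.

-5/7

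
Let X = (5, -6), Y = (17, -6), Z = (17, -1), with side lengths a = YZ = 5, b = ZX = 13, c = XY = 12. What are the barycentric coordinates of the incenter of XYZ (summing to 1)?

The incenter has barycentric coordinates proportional to the opposite side lengths: (5 : 13 : 12).
Normalizing by 5+13+12 = 30 gives (1/6, 13/30, 2/5).

(1/6, 13/30, 2/5)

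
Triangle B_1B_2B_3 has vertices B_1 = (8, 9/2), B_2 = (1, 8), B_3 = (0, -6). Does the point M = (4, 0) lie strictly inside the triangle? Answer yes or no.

Barycentric coordinates of M: (100/203, 12/203, 13/29).
The three coordinates are positive, positive, positive; a point is interior exactly when all three are positive.

yes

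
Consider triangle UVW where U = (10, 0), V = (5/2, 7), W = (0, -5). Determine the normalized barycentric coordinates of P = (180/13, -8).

(21/13, -12/13, 4/13)

Signed area of the reference triangle: [UVW] = ½·(10·(7−(-5)) + (5/2)·(-5−0) + 0·(0−7)) = ½·(120 − 25/2 + 0) = 215/4.
[PVW] = ½·((180/13)·(7−(-5)) + (5/2)·(-5−(-8)) + 0·(-8−7)) = ½·(2160/13 + 15/2 + 0) = 4515/52, so the U-coordinate is (4515/52)/(215/4) = 21/13.
[UPW] = ½·(10·(-8−(-5)) + (180/13)·(-5−0) + 0·(0−(-8))) = ½·(-30 − 900/13 + 0) = -645/13, so the V-coordinate is -12/13.
[UVP] = ½·(10·(7−(-8)) + (5/2)·(-8−0) + (180/13)·(0−7)) = ½·(150 − 20 − 1260/13) = 215/13, so the W-coordinate is 4/13.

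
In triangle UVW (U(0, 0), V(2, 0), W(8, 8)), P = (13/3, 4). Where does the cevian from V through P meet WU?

(24/5, 24/5)

Barycentric coordinates of P with respect to UVW: (1/3, 1/6, 1/2).
On side WU the V-coordinate is zero; dropping P's V-weight 1/6 and renormalizing the remaining 1/2 : 1/3 gives weights 3/5, 2/5 on W, U.
Q = (3/5)·(8, 8) + (2/5)·(0, 0) = (24/5, 24/5).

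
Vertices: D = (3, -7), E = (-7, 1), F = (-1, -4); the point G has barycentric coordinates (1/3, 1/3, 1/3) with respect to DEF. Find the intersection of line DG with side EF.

Line DG meets EF where the D-coordinate vanishes; zeroing G's D-weight and renormalizing leaves E, F-weights 1/3 : 1/3 → (1/2, 1/2).
So H = (1/2)·E + (1/2)·F = (-4, -3/2).

(-4, -3/2)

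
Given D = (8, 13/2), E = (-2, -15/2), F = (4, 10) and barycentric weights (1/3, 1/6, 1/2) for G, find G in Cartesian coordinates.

G = (1/3)·D + (1/6)·E + (1/2)·F.
x-coordinate: (1/3)·8 + (1/6)·(-2) + (1/2)·4 = 13/3.
y-coordinate: (1/3)·(13/2) + (1/6)·(-15/2) + (1/2)·10 = 71/12.

(13/3, 71/12)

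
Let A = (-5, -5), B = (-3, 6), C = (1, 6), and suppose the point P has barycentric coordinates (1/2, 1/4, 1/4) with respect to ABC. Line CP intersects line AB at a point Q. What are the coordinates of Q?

Line CP meets AB where the C-coordinate vanishes; zeroing P's C-weight and renormalizing leaves A, B-weights 1/2 : 1/4 → (2/3, 1/3).
So Q = (2/3)·A + (1/3)·B = (-13/3, -4/3).

(-13/3, -4/3)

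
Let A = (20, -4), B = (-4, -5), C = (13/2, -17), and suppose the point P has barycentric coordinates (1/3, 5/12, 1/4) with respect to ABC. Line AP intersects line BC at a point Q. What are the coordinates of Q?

Line AP meets BC where the A-coordinate vanishes; zeroing P's A-weight and renormalizing leaves B, C-weights 5/12 : 1/4 → (5/8, 3/8).
So Q = (5/8)·B + (3/8)·C = (-1/16, -19/2).

(-1/16, -19/2)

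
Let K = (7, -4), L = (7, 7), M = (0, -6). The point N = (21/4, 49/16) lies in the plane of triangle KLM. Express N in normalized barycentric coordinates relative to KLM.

Signed area of the reference triangle: [KLM] = ½·(7·(7−(-6)) + 7·(-6−(-4)) + 0·(-4−7)) = ½·(91 − 14 + 0) = 77/2.
[NLM] = ½·((21/4)·(7−(-6)) + 7·(-6−(49/16)) + 0·(49/16−7)) = ½·(273/4 − 1015/16 + 0) = 77/32, so the K-coordinate is (77/32)/(77/2) = 1/16.
[KNM] = ½·(7·(49/16−(-6)) + (21/4)·(-6−(-4)) + 0·(-4−(49/16))) = ½·(1015/16 − 21/2 + 0) = 847/32, so the L-coordinate is 11/16.
[KLN] = ½·(7·(7−(49/16)) + 7·(49/16−(-4)) + (21/4)·(-4−7)) = ½·(441/16 + 791/16 − 231/4) = 77/8, so the M-coordinate is 1/4.

(1/16, 11/16, 1/4)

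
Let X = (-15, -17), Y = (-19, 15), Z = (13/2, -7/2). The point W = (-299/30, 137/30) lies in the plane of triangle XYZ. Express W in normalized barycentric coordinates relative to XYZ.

Signed area of the reference triangle: [XYZ] = ½·((-15)·(15−(-7/2)) + (-19)·(-7/2−(-17)) + (13/2)·(-17−15)) = ½·(-555/2 − 513/2 − 208) = -371.
[WYZ] = ½·((-299/30)·(15−(-7/2)) + (-19)·(-7/2−(137/30)) + (13/2)·(137/30−15)) = ½·(-11063/60 + 2299/15 − 4069/60) = -742/15, so the X-coordinate is (-742/15)/(-371) = 2/15.
[XWZ] = ½·((-15)·(137/30−(-7/2)) + (-299/30)·(-7/2−(-17)) + (13/2)·(-17−(137/30))) = ½·(-121 − 2691/20 − 8411/60) = -2968/15, so the Y-coordinate is 8/15.
[XYW] = ½·((-15)·(15−(137/30)) + (-19)·(137/30−(-17)) + (-299/30)·(-17−15)) = ½·(-313/2 − 12293/30 + 4784/15) = -371/3, so the Z-coordinate is 1/3.

(2/15, 8/15, 1/3)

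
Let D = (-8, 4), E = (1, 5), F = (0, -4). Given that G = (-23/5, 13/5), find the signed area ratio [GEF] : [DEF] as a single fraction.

3/5

[DEF] = ½·((-8)·(5−(-4)) + 1·(-4−4) + 0·(4−5)) = ½·(-72 − 8 + 0) = -40.
[GEF] = ½·((-23/5)·(5−(-4)) + 1·(-4−(13/5)) + 0·(13/5−5)) = ½·(-207/5 − 33/5 + 0) = -24, so the ratio is (-24)/(-40) = 3/5.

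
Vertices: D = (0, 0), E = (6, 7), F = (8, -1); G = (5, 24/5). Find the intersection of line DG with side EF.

(25/4, 6)

Barycentric coordinates of G with respect to DEF: (1/5, 7/10, 1/10).
On side EF the D-coordinate is zero; dropping G's D-weight 1/5 and renormalizing the remaining 7/10 : 1/10 gives weights 7/8, 1/8 on E, F.
H = (7/8)·(6, 7) + (1/8)·(8, -1) = (25/4, 6).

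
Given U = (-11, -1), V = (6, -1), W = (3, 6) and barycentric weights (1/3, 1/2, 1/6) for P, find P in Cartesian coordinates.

(-1/6, 1/6)

P = (1/3)·U + (1/2)·V + (1/6)·W.
x-coordinate: (1/3)·(-11) + (1/2)·6 + (1/6)·3 = -1/6.
y-coordinate: (1/3)·(-1) + (1/2)·(-1) + (1/6)·6 = 1/6.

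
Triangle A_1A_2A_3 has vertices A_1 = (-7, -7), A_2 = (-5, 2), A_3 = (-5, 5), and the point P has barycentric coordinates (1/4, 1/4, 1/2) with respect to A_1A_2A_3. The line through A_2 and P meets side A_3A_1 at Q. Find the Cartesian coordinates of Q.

(-17/3, 1)

Line A_2P meets A_3A_1 where the A_2-coordinate vanishes; zeroing P's A_2-weight and renormalizing leaves A_3, A_1-weights 1/2 : 1/4 → (2/3, 1/3).
So Q = (2/3)·A_3 + (1/3)·A_1 = (-17/3, 1).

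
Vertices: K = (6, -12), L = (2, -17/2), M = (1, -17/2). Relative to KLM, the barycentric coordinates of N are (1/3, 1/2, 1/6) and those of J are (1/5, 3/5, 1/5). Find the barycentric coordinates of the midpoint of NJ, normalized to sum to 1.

Since both coordinate triples sum to 1, the midpoint's barycentrics are the componentwise average.
(1/3+1/5)/2 = 4/15; similarly 11/20 and 11/60.

(4/15, 11/20, 11/60)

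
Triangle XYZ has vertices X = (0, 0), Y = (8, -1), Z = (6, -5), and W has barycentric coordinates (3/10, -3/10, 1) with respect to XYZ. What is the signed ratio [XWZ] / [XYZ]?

-3/10

The signed ratio [XWZ]/[XYZ] equals the barycentric coordinate of W at vertex Y, which is -3/10.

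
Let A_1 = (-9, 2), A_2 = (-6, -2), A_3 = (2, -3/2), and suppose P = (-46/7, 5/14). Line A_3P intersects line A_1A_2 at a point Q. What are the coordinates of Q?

Barycentric coordinates of P with respect to A_1A_2A_3: (4/7, 2/7, 1/7).
On side A_1A_2 the A_3-coordinate is zero; dropping P's A_3-weight 1/7 and renormalizing the remaining 4/7 : 2/7 gives weights 2/3, 1/3 on A_1, A_2.
Q = (2/3)·(-9, 2) + (1/3)·(-6, -2) = (-8, 2/3).

(-8, 2/3)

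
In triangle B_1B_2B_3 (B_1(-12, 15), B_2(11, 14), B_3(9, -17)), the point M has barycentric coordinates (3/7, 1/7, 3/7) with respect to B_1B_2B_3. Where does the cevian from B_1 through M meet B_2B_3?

Line B_1M meets B_2B_3 where the B_1-coordinate vanishes; zeroing M's B_1-weight and renormalizing leaves B_2, B_3-weights 1/7 : 3/7 → (1/4, 3/4).
So N = (1/4)·B_2 + (3/4)·B_3 = (19/2, -37/4).

(19/2, -37/4)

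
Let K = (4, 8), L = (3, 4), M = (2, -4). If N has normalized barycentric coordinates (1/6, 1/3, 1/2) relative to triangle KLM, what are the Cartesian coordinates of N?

(8/3, 2/3)

N = (1/6)·K + (1/3)·L + (1/2)·M.
x-coordinate: (1/6)·4 + (1/3)·3 + (1/2)·2 = 8/3.
y-coordinate: (1/6)·8 + (1/3)·4 + (1/2)·(-4) = 2/3.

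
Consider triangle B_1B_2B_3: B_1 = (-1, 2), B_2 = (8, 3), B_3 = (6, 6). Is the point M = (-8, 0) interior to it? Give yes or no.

no

Barycentric coordinates of M: (54/29, -14/29, -11/29).
The three coordinates are positive, negative, negative; a point is interior exactly when all three are positive.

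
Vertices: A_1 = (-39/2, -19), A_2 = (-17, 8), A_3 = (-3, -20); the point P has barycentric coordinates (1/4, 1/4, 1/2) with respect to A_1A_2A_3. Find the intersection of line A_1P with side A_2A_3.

Line A_1P meets A_2A_3 where the A_1-coordinate vanishes; zeroing P's A_1-weight and renormalizing leaves A_2, A_3-weights 1/4 : 1/2 → (1/3, 2/3).
So Q = (1/3)·A_2 + (2/3)·A_3 = (-23/3, -32/3).

(-23/3, -32/3)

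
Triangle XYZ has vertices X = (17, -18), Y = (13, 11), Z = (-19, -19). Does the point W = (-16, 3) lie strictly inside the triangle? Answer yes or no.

Barycentric coordinates of W: (-307/524, 789/1048, 873/1048).
The three coordinates are negative, positive, positive; a point is interior exactly when all three are positive.

no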